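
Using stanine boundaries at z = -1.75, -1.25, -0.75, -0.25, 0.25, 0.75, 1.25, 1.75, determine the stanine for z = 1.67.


Stanine boundaries: [-1.75, -1.25, -0.75, -0.25, 0.25, 0.75, 1.25, 1.75]
z = 1.67
Check each boundary:
  z >= -1.75 -> could be stanine 2
  z >= -1.25 -> could be stanine 3
  z >= -0.75 -> could be stanine 4
  z >= -0.25 -> could be stanine 5
  z >= 0.25 -> could be stanine 6
  z >= 0.75 -> could be stanine 7
  z >= 1.25 -> could be stanine 8
  z < 1.75
Highest qualifying boundary gives stanine = 8

8


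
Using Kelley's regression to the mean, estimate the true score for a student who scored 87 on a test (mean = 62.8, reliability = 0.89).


T_est = rxx * X + (1 - rxx) * mean
T_est = 0.89 * 87 + 0.11 * 62.8
T_est = 77.43 + 6.908
T_est = 84.338

84.338


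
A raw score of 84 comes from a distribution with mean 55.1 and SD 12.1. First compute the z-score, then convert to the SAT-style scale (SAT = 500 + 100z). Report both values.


z = (X - mean) / SD = (84 - 55.1) / 12.1
z = 28.9 / 12.1
z = 2.3884
SAT-scale = SAT = 500 + 100z
Carry z at full precision (z = 28.9 / 12.1) into the conversion:
SAT-scale = 500 + 100 * (28.9 / 12.1) = 500 + 2890 / 12.1
SAT-scale = 500 + 238.843
SAT-scale = 738.843

738.843


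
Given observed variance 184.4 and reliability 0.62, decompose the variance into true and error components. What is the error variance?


var_true = rxx * var_obs = 0.62 * 184.4 = 114.328
var_error = var_obs - var_true
var_error = 184.4 - 114.328
var_error = 70.072

70.072


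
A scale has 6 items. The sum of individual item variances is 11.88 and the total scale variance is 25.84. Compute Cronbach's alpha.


alpha = (k/(k-1)) * (1 - sum(si^2)/s_total^2)
= (6/5) * (1 - 11.88/25.84)
alpha = 0.6483

0.6483


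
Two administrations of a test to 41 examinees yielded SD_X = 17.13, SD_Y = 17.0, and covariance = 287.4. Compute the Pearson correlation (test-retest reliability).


r = cov(X,Y) / (SD_X * SD_Y)
r = 287.4 / (17.13 * 17.0)
r = 287.4 / 291.21
r = 0.9869

0.9869


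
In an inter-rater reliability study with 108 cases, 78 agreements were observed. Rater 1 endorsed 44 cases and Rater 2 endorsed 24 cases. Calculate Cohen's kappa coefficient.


P_o = 78/108 = 0.722222
P_e = (44*24 + 64*84) / 11664 = 0.55144
kappa = (P_o - P_e) / (1 - P_e)
kappa = (0.722222 - 0.55144) / (1 - 0.55144)
kappa = 0.3807

0.3807


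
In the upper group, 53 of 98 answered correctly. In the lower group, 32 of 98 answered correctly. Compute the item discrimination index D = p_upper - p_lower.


p_upper = 53/98 = 0.5408
p_lower = 32/98 = 0.3265
D = 0.5408 - 0.3265 = 0.2143

0.2143


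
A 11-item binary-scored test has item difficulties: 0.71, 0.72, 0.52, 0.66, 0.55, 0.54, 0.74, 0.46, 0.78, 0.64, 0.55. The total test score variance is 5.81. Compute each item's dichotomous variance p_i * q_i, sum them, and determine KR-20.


For each item, compute p_i * q_i:
  Item 1: 0.71 * 0.29 = 0.2059
  Item 2: 0.72 * 0.28 = 0.2016
  Item 3: 0.52 * 0.48 = 0.2496
  Item 4: 0.66 * 0.34 = 0.2244
  Item 5: 0.55 * 0.45 = 0.2475
  Item 6: 0.54 * 0.46 = 0.2484
  Item 7: 0.74 * 0.26 = 0.1924
  Item 8: 0.46 * 0.54 = 0.2484
  Item 9: 0.78 * 0.22 = 0.1716
  Item 10: 0.64 * 0.36 = 0.2304
  Item 11: 0.55 * 0.45 = 0.2475
Sum(p_i * q_i) = 0.2059 + 0.2016 + 0.2496 + 0.2244 + 0.2475 + 0.2484 + 0.1924 + 0.2484 + 0.1716 + 0.2304 + 0.2475 = 2.4677
KR-20 = (k/(k-1)) * (1 - Sum(p_i*q_i) / Var_total)
= (11/10) * (1 - 2.4677/5.81)
= 1.1 * 0.5753
KR-20 = 0.6328

0.6328


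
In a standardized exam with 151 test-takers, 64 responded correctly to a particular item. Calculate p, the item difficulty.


Item difficulty p = number correct / total examinees
p = 64 / 151
p = 0.4238

0.4238


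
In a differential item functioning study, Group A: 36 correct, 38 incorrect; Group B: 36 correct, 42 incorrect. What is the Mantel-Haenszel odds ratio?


Odds_A = 36/38 = 0.9474
Odds_B = 36/42 = 0.8571
OR = Odds_A / Odds_B = 0.9474 / 0.8571
Exactly, OR = (36 * 42) / (38 * 36) = 1512 / 1368
OR = 1.1053

1.1053


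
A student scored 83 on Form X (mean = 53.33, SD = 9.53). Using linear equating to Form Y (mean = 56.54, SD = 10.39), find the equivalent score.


slope = SD_Y / SD_X = 10.39 / 9.53 ~ 1.0902
intercept = mean_Y - slope * mean_X = 56.54 - (10.39 / 9.53) * 53.33 ~ -1.6026
Y = slope * X + intercept. To avoid rounding drift from the rounded slope/intercept, evaluate the equivalent form Y = mean_Y + SD_Y * (X - mean_X) / SD_X at full precision:
Y = 56.54 + 10.39 * (83 - 53.33) / 9.53
Y = 56.54 + 10.39 * 29.67 / 9.53
Y = 56.54 + 308.2713 / 9.53
Y = 56.54 + 32.3475
Y = 88.8875

88.8875


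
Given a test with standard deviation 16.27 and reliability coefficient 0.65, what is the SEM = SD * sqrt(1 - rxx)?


SEM = SD * sqrt(1 - rxx)
SEM = 16.27 * sqrt(1 - 0.65)
SEM = 16.27 * sqrt(0.35) = 16.27 * 0.591608
SEM = 9.6255

9.6255


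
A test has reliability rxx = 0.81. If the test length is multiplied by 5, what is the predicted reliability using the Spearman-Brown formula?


r_new = (n * rxx) / (1 + (n-1) * rxx)
r_new = (5 * 0.81) / (1 + 4 * 0.81)
r_new = 4.05 / 4.24
r_new = 0.9552

0.9552


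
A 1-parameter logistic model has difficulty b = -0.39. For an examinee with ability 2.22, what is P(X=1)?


theta - b = 2.22 - -0.39 = 2.61
exp(-(theta - b)) = exp(-2.61) = 0.0735
P = 1 / (1 + 0.0735)
P = 0.9315

0.9315


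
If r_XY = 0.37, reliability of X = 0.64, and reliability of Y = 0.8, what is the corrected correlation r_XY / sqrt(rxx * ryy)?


r_corrected = rxy / sqrt(rxx * ryy)
= 0.37 / sqrt(0.64 * 0.8)
= 0.37 / sqrt(0.512)
= 0.37 / 0.715542
r_corrected = 0.5171

0.5171


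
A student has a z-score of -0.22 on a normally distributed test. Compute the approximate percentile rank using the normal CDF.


CDF(z) = 0.5 * (1 + erf(z/sqrt(2)))
erf(-0.1556) = -0.1741
CDF = 0.4129
Percentile rank = 0.4129 * 100 = 41.29

41.29


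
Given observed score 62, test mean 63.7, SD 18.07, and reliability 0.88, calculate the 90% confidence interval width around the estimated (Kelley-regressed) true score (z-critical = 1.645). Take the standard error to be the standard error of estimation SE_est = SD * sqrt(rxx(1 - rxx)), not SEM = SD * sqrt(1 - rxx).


True score estimate = 0.88*62 + 0.12*63.7 = 62.204
SE_est = SD * sqrt(rxx * (1 - rxx)) = 18.07 * sqrt(0.88 * 0.12) = 18.07 * sqrt(0.1056) = 5.872055
CI = T_est +/- z * SE_est, so width = 2 * z * SE_est = 2 * 1.645 * 5.872055
Width = 19.3191

19.3191


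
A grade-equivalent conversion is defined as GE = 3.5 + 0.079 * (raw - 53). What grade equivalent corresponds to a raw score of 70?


raw - median = 70 - 53 = 17
slope * diff = 0.079 * 17 = 1.343
GE = 3.5 + 1.343
GE = 4.843

4.843


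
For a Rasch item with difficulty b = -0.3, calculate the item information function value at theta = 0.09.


P = 1/(1+exp(-(0.09--0.3))) = 0.5963
I = P*(1-P) = 0.5963 * 0.4037
I = 0.2407

0.2407


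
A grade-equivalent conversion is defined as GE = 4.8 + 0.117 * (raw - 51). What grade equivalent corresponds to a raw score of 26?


raw - median = 26 - 51 = -25
slope * diff = 0.117 * -25 = -2.925
GE = 4.8 + -2.925
GE = 1.875

1.875


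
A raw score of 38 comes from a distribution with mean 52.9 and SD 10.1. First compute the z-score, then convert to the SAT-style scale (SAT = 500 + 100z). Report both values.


z = (X - mean) / SD = (38 - 52.9) / 10.1
z = -14.9 / 10.1
z = -1.4752
SAT-scale = SAT = 500 + 100z
Carry z at full precision (z = -14.9 / 10.1) into the conversion:
SAT-scale = 500 + 100 * (-14.9 / 10.1) = 500 + -1490 / 10.1
SAT-scale = 500 + -147.5248
SAT-scale = 352.4752

352.4752


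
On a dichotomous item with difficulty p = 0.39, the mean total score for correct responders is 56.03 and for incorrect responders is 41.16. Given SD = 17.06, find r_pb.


q = 1 - p = 0.61
rpb = ((M1 - M0) / SD) * sqrt(p * q)
rpb = ((56.03 - 41.16) / 17.06) * sqrt(0.39 * 0.61)
rpb = 0.4251

0.4251


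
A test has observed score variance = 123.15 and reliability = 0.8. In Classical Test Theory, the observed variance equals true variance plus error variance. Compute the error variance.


var_true = rxx * var_obs = 0.8 * 123.15 = 98.52
var_error = var_obs - var_true
var_error = 123.15 - 98.52
var_error = 24.63

24.63


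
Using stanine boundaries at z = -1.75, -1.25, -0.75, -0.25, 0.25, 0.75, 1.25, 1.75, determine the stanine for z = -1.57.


Stanine boundaries: [-1.75, -1.25, -0.75, -0.25, 0.25, 0.75, 1.25, 1.75]
z = -1.57
Check each boundary:
  z >= -1.75 -> could be stanine 2
  z < -1.25
  z < -0.75
  z < -0.25
  z < 0.25
  z < 0.75
  z < 1.25
  z < 1.75
Highest qualifying boundary gives stanine = 2

2


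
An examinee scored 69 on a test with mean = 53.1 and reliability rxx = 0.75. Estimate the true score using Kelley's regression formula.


T_est = rxx * X + (1 - rxx) * mean
T_est = 0.75 * 69 + 0.25 * 53.1
T_est = 51.75 + 13.275
T_est = 65.025

65.025


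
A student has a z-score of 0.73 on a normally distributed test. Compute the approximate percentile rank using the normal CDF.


CDF(z) = 0.5 * (1 + erf(z/sqrt(2)))
erf(0.5162) = 0.5346
CDF = 0.7673
Percentile rank = 0.7673 * 100 = 76.73

76.73


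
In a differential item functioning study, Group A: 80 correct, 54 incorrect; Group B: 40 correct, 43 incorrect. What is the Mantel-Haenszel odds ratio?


Odds_A = 80/54 = 1.4815
Odds_B = 40/43 = 0.9302
OR = Odds_A / Odds_B = 1.4815 / 0.9302
Exactly, OR = (80 * 43) / (54 * 40) = 3440 / 2160
OR = 1.5926

1.5926


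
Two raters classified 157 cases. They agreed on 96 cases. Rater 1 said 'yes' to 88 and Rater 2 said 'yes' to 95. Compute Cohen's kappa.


P_o = 96/157 = 0.611465
P_e = (88*95 + 69*62) / 24649 = 0.512719
kappa = (P_o - P_e) / (1 - P_e)
kappa = (0.611465 - 0.512719) / (1 - 0.512719)
kappa = 0.2026

0.2026


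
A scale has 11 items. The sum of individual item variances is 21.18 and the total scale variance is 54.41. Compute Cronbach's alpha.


alpha = (k/(k-1)) * (1 - sum(si^2)/s_total^2)
= (11/10) * (1 - 21.18/54.41)
alpha = 0.6718

0.6718


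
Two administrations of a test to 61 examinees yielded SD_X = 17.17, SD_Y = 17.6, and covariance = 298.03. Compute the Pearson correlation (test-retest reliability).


r = cov(X,Y) / (SD_X * SD_Y)
r = 298.03 / (17.17 * 17.6)
r = 298.03 / 302.192
r = 0.9862

0.9862


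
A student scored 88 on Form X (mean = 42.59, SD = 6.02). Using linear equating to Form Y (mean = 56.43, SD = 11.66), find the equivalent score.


slope = SD_Y / SD_X = 11.66 / 6.02 ~ 1.9369
intercept = mean_Y - slope * mean_X = 56.43 - (11.66 / 6.02) * 42.59 ~ -26.0616
Y = slope * X + intercept. To avoid rounding drift from the rounded slope/intercept, evaluate the equivalent form Y = mean_Y + SD_Y * (X - mean_X) / SD_X at full precision:
Y = 56.43 + 11.66 * (88 - 42.59) / 6.02
Y = 56.43 + 11.66 * 45.41 / 6.02
Y = 56.43 + 529.4806 / 6.02
Y = 56.43 + 87.9536
Y = 144.3836

144.3836


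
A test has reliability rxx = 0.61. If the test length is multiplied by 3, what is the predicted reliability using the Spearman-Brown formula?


r_new = (n * rxx) / (1 + (n-1) * rxx)
r_new = (3 * 0.61) / (1 + 2 * 0.61)
r_new = 1.83 / 2.22
r_new = 0.8243

0.8243


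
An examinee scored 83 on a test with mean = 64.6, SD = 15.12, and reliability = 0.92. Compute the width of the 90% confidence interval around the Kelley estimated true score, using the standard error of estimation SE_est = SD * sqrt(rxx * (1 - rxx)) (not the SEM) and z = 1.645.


True score estimate = 0.92*83 + 0.08*64.6 = 81.528
SE_est = SD * sqrt(rxx * (1 - rxx)) = 15.12 * sqrt(0.92 * 0.08) = 15.12 * sqrt(0.0736) = 4.101953
CI = T_est +/- z * SE_est, so width = 2 * z * SE_est = 2 * 1.645 * 4.101953
Width = 13.4954

13.4954


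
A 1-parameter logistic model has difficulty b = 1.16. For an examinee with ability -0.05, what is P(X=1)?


theta - b = -0.05 - 1.16 = -1.21
exp(-(theta - b)) = exp(1.21) = 3.3535
P = 1 / (1 + 3.3535)
P = 0.2297

0.2297


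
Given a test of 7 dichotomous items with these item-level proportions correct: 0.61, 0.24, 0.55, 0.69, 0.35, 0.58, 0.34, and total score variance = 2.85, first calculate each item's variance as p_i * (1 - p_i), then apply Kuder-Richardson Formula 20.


For each item, compute p_i * q_i:
  Item 1: 0.61 * 0.39 = 0.2379
  Item 2: 0.24 * 0.76 = 0.1824
  Item 3: 0.55 * 0.45 = 0.2475
  Item 4: 0.69 * 0.31 = 0.2139
  Item 5: 0.35 * 0.65 = 0.2275
  Item 6: 0.58 * 0.42 = 0.2436
  Item 7: 0.34 * 0.66 = 0.2244
Sum(p_i * q_i) = 0.2379 + 0.1824 + 0.2475 + 0.2139 + 0.2275 + 0.2436 + 0.2244 = 1.5772
KR-20 = (k/(k-1)) * (1 - Sum(p_i*q_i) / Var_total)
= (7/6) * (1 - 1.5772/2.85)
= 1.1667 * 0.4466
KR-20 = 0.521

0.521


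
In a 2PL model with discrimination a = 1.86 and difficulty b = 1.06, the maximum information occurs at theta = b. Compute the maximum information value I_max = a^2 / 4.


For 2PL, max info at theta = b = 1.06
I_max = a^2 / 4 = 1.86^2 / 4
= 3.4596 / 4
I_max = 0.8649

0.8649


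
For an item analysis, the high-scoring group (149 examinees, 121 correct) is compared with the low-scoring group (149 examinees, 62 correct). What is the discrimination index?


p_upper = 121/149 = 0.8121
p_lower = 62/149 = 0.4161
D = 0.8121 - 0.4161 = 0.396

0.396


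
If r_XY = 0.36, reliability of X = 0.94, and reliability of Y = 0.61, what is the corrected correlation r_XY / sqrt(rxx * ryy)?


r_corrected = rxy / sqrt(rxx * ryy)
= 0.36 / sqrt(0.94 * 0.61)
= 0.36 / sqrt(0.5734)
= 0.36 / 0.757232
r_corrected = 0.4754

0.4754


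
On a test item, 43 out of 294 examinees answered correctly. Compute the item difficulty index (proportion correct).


Item difficulty p = number correct / total examinees
p = 43 / 294
p = 0.1463

0.1463


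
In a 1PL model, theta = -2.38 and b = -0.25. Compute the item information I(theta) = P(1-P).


P = 1/(1+exp(-(-2.38--0.25))) = 0.1062
I = P*(1-P) = 0.1062 * 0.8938
I = 0.0949

0.0949


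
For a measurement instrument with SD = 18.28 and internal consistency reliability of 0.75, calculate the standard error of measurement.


SEM = SD * sqrt(1 - rxx)
SEM = 18.28 * sqrt(1 - 0.75)
SEM = 18.28 * sqrt(0.25) = 18.28 * 0.5
SEM = 9.14

9.14


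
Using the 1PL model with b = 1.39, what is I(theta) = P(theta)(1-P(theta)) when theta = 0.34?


P = 1/(1+exp(-(0.34-1.39))) = 0.2592
I = P*(1-P) = 0.2592 * 0.7408
I = 0.192

0.192


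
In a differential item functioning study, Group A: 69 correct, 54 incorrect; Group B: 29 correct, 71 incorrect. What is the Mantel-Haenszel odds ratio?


Odds_A = 69/54 = 1.2778
Odds_B = 29/71 = 0.4085
OR = Odds_A / Odds_B = 1.2778 / 0.4085
Exactly, OR = (69 * 71) / (54 * 29) = 4899 / 1566
OR = 3.1284

3.1284


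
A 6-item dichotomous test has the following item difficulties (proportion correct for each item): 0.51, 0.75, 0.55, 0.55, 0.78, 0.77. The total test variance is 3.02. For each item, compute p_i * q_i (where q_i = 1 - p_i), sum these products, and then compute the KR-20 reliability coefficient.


For each item, compute p_i * q_i:
  Item 1: 0.51 * 0.49 = 0.2499
  Item 2: 0.75 * 0.25 = 0.1875
  Item 3: 0.55 * 0.45 = 0.2475
  Item 4: 0.55 * 0.45 = 0.2475
  Item 5: 0.78 * 0.22 = 0.1716
  Item 6: 0.77 * 0.23 = 0.1771
Sum(p_i * q_i) = 0.2499 + 0.1875 + 0.2475 + 0.2475 + 0.1716 + 0.1771 = 1.2811
KR-20 = (k/(k-1)) * (1 - Sum(p_i*q_i) / Var_total)
= (6/5) * (1 - 1.2811/3.02)
= 1.2 * 0.5758
KR-20 = 0.691

0.691


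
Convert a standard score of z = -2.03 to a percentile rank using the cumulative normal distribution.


CDF(z) = 0.5 * (1 + erf(z/sqrt(2)))
erf(-1.4354) = -0.9576
CDF = 0.0212
Percentile rank = 0.0212 * 100 = 2.12

2.12


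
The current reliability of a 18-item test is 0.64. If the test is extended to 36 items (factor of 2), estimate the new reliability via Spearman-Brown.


r_new = (n * rxx) / (1 + (n-1) * rxx)
r_new = (2 * 0.64) / (1 + 1 * 0.64)
r_new = 1.28 / 1.64
r_new = 0.7805

0.7805


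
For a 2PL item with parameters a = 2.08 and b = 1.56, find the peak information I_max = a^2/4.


For 2PL, max info at theta = b = 1.56
I_max = a^2 / 4 = 2.08^2 / 4
= 4.3264 / 4
I_max = 1.0816

1.0816


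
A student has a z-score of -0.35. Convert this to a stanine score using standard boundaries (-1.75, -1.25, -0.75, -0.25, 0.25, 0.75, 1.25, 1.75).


Stanine boundaries: [-1.75, -1.25, -0.75, -0.25, 0.25, 0.75, 1.25, 1.75]
z = -0.35
Check each boundary:
  z >= -1.75 -> could be stanine 2
  z >= -1.25 -> could be stanine 3
  z >= -0.75 -> could be stanine 4
  z < -0.25
  z < 0.25
  z < 0.75
  z < 1.25
  z < 1.75
Highest qualifying boundary gives stanine = 4

4


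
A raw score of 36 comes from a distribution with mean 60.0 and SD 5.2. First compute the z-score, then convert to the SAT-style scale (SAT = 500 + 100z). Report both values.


z = (X - mean) / SD = (36 - 60.0) / 5.2
z = -24.0 / 5.2
z = -4.6154
SAT-scale = SAT = 500 + 100z
Carry z at full precision (z = -24.0 / 5.2) into the conversion:
SAT-scale = 500 + 100 * (-24.0 / 5.2) = 500 + -2400 / 5.2
SAT-scale = 500 + -461.5385
SAT-scale = 38.4615

38.4615


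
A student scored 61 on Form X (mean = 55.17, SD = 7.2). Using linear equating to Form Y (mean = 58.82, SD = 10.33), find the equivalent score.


slope = SD_Y / SD_X = 10.33 / 7.2 ~ 1.4347
intercept = mean_Y - slope * mean_X = 58.82 - (10.33 / 7.2) * 55.17 ~ -20.3336
Y = slope * X + intercept. To avoid rounding drift from the rounded slope/intercept, evaluate the equivalent form Y = mean_Y + SD_Y * (X - mean_X) / SD_X at full precision:
Y = 58.82 + 10.33 * (61 - 55.17) / 7.2
Y = 58.82 + 10.33 * 5.83 / 7.2
Y = 58.82 + 60.2239 / 7.2
Y = 58.82 + 8.3644
Y = 67.1844

67.1844


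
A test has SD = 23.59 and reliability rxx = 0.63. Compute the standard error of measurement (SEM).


SEM = SD * sqrt(1 - rxx)
SEM = 23.59 * sqrt(1 - 0.63)
SEM = 23.59 * sqrt(0.37) = 23.59 * 0.608276
SEM = 14.3492

14.3492


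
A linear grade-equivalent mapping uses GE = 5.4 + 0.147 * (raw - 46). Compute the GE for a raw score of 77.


raw - median = 77 - 46 = 31
slope * diff = 0.147 * 31 = 4.557
GE = 5.4 + 4.557
GE = 9.957

9.957


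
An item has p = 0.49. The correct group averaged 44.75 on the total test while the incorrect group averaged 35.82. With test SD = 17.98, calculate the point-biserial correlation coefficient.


q = 1 - p = 0.51
rpb = ((M1 - M0) / SD) * sqrt(p * q)
rpb = ((44.75 - 35.82) / 17.98) * sqrt(0.49 * 0.51)
rpb = 0.2483

0.2483


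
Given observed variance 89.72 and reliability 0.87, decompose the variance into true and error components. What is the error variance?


var_true = rxx * var_obs = 0.87 * 89.72 = 78.0564
var_error = var_obs - var_true
var_error = 89.72 - 78.0564
var_error = 11.6636

11.6636


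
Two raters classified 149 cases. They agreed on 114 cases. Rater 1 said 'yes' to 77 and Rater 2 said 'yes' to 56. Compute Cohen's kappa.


P_o = 114/149 = 0.765101
P_e = (77*56 + 72*93) / 22201 = 0.495834
kappa = (P_o - P_e) / (1 - P_e)
kappa = (0.765101 - 0.495834) / (1 - 0.495834)
kappa = 0.5341

0.5341


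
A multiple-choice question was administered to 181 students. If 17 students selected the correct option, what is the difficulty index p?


Item difficulty p = number correct / total examinees
p = 17 / 181
p = 0.0939

0.0939


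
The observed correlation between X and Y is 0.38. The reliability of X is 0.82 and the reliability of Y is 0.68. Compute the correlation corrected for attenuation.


r_corrected = rxy / sqrt(rxx * ryy)
= 0.38 / sqrt(0.82 * 0.68)
= 0.38 / sqrt(0.5576)
= 0.38 / 0.746726
r_corrected = 0.5089

0.5089


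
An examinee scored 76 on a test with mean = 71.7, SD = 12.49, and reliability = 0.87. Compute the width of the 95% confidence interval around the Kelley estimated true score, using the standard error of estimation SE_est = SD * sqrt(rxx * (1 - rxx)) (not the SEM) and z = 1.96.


True score estimate = 0.87*76 + 0.13*71.7 = 75.441
SE_est = SD * sqrt(rxx * (1 - rxx)) = 12.49 * sqrt(0.87 * 0.13) = 12.49 * sqrt(0.1131) = 4.20043
CI = T_est +/- z * SE_est, so width = 2 * z * SE_est = 2 * 1.96 * 4.20043
Width = 16.4657

16.4657


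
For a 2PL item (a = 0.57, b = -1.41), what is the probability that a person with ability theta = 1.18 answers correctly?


a*(theta - b) = 0.57 * (1.18 - -1.41) = 1.4763
exp(-1.4763) = 0.2285
P = 1 / (1 + 0.2285)
P = 0.814

0.814


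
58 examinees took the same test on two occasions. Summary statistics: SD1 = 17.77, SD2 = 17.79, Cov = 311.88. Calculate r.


r = cov(X,Y) / (SD_X * SD_Y)
r = 311.88 / (17.77 * 17.79)
r = 311.88 / 316.1283
r = 0.9866

0.9866


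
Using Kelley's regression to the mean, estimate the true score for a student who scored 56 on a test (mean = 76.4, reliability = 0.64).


T_est = rxx * X + (1 - rxx) * mean
T_est = 0.64 * 56 + 0.36 * 76.4
T_est = 35.84 + 27.504
T_est = 63.344

63.344


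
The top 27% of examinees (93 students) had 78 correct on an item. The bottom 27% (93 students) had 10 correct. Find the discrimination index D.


p_upper = 78/93 = 0.8387
p_lower = 10/93 = 0.1075
D = 0.8387 - 0.1075 = 0.7312

0.7312


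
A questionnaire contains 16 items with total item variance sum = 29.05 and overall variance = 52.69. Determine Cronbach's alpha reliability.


alpha = (k/(k-1)) * (1 - sum(si^2)/s_total^2)
= (16/15) * (1 - 29.05/52.69)
alpha = 0.4786

0.4786


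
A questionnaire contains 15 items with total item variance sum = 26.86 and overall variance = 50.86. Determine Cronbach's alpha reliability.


alpha = (k/(k-1)) * (1 - sum(si^2)/s_total^2)
= (15/14) * (1 - 26.86/50.86)
alpha = 0.5056

0.5056


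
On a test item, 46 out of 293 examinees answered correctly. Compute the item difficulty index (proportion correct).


Item difficulty p = number correct / total examinees
p = 46 / 293
p = 0.157

0.157


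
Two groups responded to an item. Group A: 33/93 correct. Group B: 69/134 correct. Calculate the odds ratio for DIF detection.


Odds_A = 33/60 = 0.55
Odds_B = 69/65 = 1.0615
OR = Odds_A / Odds_B = 0.55 / 1.0615
Exactly, OR = (33 * 65) / (60 * 69) = 2145 / 4140
OR = 0.5181

0.5181


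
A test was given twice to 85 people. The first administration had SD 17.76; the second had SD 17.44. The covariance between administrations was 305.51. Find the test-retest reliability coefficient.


r = cov(X,Y) / (SD_X * SD_Y)
r = 305.51 / (17.76 * 17.44)
r = 305.51 / 309.7344
r = 0.9864

0.9864


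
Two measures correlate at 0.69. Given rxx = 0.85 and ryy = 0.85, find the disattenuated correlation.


r_corrected = rxy / sqrt(rxx * ryy)
= 0.69 / sqrt(0.85 * 0.85)
= 0.69 / sqrt(0.7225)
= 0.69 / 0.85
r_corrected = 0.8118

0.8118


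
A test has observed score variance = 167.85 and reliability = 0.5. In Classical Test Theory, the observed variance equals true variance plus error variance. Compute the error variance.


var_true = rxx * var_obs = 0.5 * 167.85 = 83.925
var_error = var_obs - var_true
var_error = 167.85 - 83.925
var_error = 83.925

83.925


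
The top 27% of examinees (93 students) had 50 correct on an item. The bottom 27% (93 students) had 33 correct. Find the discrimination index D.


p_upper = 50/93 = 0.5376
p_lower = 33/93 = 0.3548
D = 0.5376 - 0.3548 = 0.1828

0.1828


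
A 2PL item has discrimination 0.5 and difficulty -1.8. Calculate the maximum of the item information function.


For 2PL, max info at theta = b = -1.8
I_max = a^2 / 4 = 0.5^2 / 4
= 0.25 / 4
I_max = 0.0625

0.0625


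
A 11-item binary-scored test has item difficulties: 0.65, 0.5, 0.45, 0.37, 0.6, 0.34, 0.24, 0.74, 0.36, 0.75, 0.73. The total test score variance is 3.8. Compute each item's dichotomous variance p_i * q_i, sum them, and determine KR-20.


For each item, compute p_i * q_i:
  Item 1: 0.65 * 0.35 = 0.2275
  Item 2: 0.5 * 0.5 = 0.25
  Item 3: 0.45 * 0.55 = 0.2475
  Item 4: 0.37 * 0.63 = 0.2331
  Item 5: 0.6 * 0.4 = 0.24
  Item 6: 0.34 * 0.66 = 0.2244
  Item 7: 0.24 * 0.76 = 0.1824
  Item 8: 0.74 * 0.26 = 0.1924
  Item 9: 0.36 * 0.64 = 0.2304
  Item 10: 0.75 * 0.25 = 0.1875
  Item 11: 0.73 * 0.27 = 0.1971
Sum(p_i * q_i) = 0.2275 + 0.25 + 0.2475 + 0.2331 + 0.24 + 0.2244 + 0.1824 + 0.1924 + 0.2304 + 0.1875 + 0.1971 = 2.4123
KR-20 = (k/(k-1)) * (1 - Sum(p_i*q_i) / Var_total)
= (11/10) * (1 - 2.4123/3.8)
= 1.1 * 0.3652
KR-20 = 0.4017

0.4017


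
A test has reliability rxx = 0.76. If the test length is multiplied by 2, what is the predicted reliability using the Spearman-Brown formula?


r_new = (n * rxx) / (1 + (n-1) * rxx)
r_new = (2 * 0.76) / (1 + 1 * 0.76)
r_new = 1.52 / 1.76
r_new = 0.8636

0.8636


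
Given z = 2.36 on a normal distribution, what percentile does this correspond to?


CDF(z) = 0.5 * (1 + erf(z/sqrt(2)))
erf(1.6688) = 0.9817
CDF = 0.9909
Percentile rank = 0.9909 * 100 = 99.09

99.09


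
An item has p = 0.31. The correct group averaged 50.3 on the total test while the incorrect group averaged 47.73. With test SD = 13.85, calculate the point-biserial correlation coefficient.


q = 1 - p = 0.69
rpb = ((M1 - M0) / SD) * sqrt(p * q)
rpb = ((50.3 - 47.73) / 13.85) * sqrt(0.31 * 0.69)
rpb = 0.0858

0.0858


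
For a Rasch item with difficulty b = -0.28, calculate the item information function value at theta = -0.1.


P = 1/(1+exp(-(-0.1--0.28))) = 0.5449
I = P*(1-P) = 0.5449 * 0.4551
I = 0.248

0.248


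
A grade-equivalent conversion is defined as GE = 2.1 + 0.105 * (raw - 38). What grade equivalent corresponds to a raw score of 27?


raw - median = 27 - 38 = -11
slope * diff = 0.105 * -11 = -1.155
GE = 2.1 + -1.155
GE = 0.945

0.945


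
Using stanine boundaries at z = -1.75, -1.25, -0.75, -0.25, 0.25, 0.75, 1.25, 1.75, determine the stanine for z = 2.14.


Stanine boundaries: [-1.75, -1.25, -0.75, -0.25, 0.25, 0.75, 1.25, 1.75]
z = 2.14
Check each boundary:
  z >= -1.75 -> could be stanine 2
  z >= -1.25 -> could be stanine 3
  z >= -0.75 -> could be stanine 4
  z >= -0.25 -> could be stanine 5
  z >= 0.25 -> could be stanine 6
  z >= 0.75 -> could be stanine 7
  z >= 1.25 -> could be stanine 8
  z >= 1.75 -> could be stanine 9
Highest qualifying boundary gives stanine = 9

9


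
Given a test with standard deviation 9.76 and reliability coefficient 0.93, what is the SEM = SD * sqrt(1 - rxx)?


SEM = SD * sqrt(1 - rxx)
SEM = 9.76 * sqrt(1 - 0.93)
SEM = 9.76 * sqrt(0.07) = 9.76 * 0.264575
SEM = 2.5823

2.5823


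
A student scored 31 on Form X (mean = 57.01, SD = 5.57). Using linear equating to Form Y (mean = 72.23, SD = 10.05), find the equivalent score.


slope = SD_Y / SD_X = 10.05 / 5.57 ~ 1.8043
intercept = mean_Y - slope * mean_X = 72.23 - (10.05 / 5.57) * 57.01 ~ -30.6336
Y = slope * X + intercept. To avoid rounding drift from the rounded slope/intercept, evaluate the equivalent form Y = mean_Y + SD_Y * (X - mean_X) / SD_X at full precision:
Y = 72.23 + 10.05 * (31 - 57.01) / 5.57
Y = 72.23 - 10.05 * 26.01 / 5.57
Y = 72.23 - 261.4005 / 5.57
Y = 72.23 - 46.9301
Y = 25.2999

25.2999


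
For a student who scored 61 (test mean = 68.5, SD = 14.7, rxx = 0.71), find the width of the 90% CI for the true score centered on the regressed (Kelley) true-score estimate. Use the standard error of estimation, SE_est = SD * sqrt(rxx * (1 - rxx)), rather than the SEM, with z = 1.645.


True score estimate = 0.71*61 + 0.29*68.5 = 63.175
SE_est = SD * sqrt(rxx * (1 - rxx)) = 14.7 * sqrt(0.71 * 0.29) = 14.7 * sqrt(0.2059) = 6.670302
CI = T_est +/- z * SE_est, so width = 2 * z * SE_est = 2 * 1.645 * 6.670302
Width = 21.9453

21.9453


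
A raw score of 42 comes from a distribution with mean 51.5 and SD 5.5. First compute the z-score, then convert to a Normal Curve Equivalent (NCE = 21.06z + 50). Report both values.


z = (X - mean) / SD = (42 - 51.5) / 5.5
z = -9.5 / 5.5
z = -1.7273
NCE = NCE = 21.06z + 50
Carry z at full precision (z = -9.5 / 5.5) into the conversion:
NCE = 21.06 * (-9.5 / 5.5) + 50 = -200.07 / 5.5 + 50
NCE = -36.3764 + 50
NCE = 13.6236

13.6236


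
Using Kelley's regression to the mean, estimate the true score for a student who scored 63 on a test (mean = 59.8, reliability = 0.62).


T_est = rxx * X + (1 - rxx) * mean
T_est = 0.62 * 63 + 0.38 * 59.8
T_est = 39.06 + 22.724
T_est = 61.784

61.784


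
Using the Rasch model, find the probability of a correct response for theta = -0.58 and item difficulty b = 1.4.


theta - b = -0.58 - 1.4 = -1.98
exp(-(theta - b)) = exp(1.98) = 7.2427
P = 1 / (1 + 7.2427)
P = 0.1213

0.1213


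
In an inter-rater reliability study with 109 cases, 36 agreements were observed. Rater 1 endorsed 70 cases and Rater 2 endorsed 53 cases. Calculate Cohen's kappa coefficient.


P_o = 36/109 = 0.330275
P_e = (70*53 + 39*56) / 11881 = 0.496086
kappa = (P_o - P_e) / (1 - P_e)
kappa = (0.330275 - 0.496086) / (1 - 0.496086)
kappa = -0.329

-0.329


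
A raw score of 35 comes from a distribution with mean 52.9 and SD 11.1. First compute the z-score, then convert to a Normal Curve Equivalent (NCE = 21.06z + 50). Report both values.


z = (X - mean) / SD = (35 - 52.9) / 11.1
z = -17.9 / 11.1
z = -1.6126
NCE = NCE = 21.06z + 50
Carry z at full precision (z = -17.9 / 11.1) into the conversion:
NCE = 21.06 * (-17.9 / 11.1) + 50 = -376.974 / 11.1 + 50
NCE = -33.9616 + 50
NCE = 16.0384

16.0384


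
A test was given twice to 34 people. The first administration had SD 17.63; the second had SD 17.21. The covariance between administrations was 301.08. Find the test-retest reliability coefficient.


r = cov(X,Y) / (SD_X * SD_Y)
r = 301.08 / (17.63 * 17.21)
r = 301.08 / 303.4123
r = 0.9923

0.9923


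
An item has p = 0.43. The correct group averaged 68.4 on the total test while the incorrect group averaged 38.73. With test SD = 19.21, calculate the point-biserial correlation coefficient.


q = 1 - p = 0.57
rpb = ((M1 - M0) / SD) * sqrt(p * q)
rpb = ((68.4 - 38.73) / 19.21) * sqrt(0.43 * 0.57)
rpb = 0.7646

0.7646


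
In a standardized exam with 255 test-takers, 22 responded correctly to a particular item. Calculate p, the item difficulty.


Item difficulty p = number correct / total examinees
p = 22 / 255
p = 0.0863

0.0863


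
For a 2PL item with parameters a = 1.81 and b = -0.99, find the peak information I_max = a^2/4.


For 2PL, max info at theta = b = -0.99
I_max = a^2 / 4 = 1.81^2 / 4
= 3.2761 / 4
I_max = 0.819

0.819


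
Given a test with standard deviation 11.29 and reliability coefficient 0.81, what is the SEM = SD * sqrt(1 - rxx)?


SEM = SD * sqrt(1 - rxx)
SEM = 11.29 * sqrt(1 - 0.81)
SEM = 11.29 * sqrt(0.19) = 11.29 * 0.43589
SEM = 4.9212

4.9212


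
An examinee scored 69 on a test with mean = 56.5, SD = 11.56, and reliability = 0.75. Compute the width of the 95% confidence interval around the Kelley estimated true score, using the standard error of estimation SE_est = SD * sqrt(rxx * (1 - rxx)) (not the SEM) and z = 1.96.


True score estimate = 0.75*69 + 0.25*56.5 = 65.875
SE_est = SD * sqrt(rxx * (1 - rxx)) = 11.56 * sqrt(0.75 * 0.25) = 11.56 * sqrt(0.1875) = 5.005627
CI = T_est +/- z * SE_est, so width = 2 * z * SE_est = 2 * 1.96 * 5.005627
Width = 19.6221

19.6221


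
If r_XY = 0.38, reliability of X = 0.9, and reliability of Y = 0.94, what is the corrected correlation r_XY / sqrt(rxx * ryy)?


r_corrected = rxy / sqrt(rxx * ryy)
= 0.38 / sqrt(0.9 * 0.94)
= 0.38 / sqrt(0.846)
= 0.38 / 0.919783
r_corrected = 0.4131

0.4131


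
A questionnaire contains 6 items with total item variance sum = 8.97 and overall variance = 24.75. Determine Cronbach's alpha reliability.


alpha = (k/(k-1)) * (1 - sum(si^2)/s_total^2)
= (6/5) * (1 - 8.97/24.75)
alpha = 0.7651

0.7651


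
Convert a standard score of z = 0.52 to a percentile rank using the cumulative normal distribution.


CDF(z) = 0.5 * (1 + erf(z/sqrt(2)))
erf(0.3677) = 0.3969
CDF = 0.6985
Percentile rank = 0.6985 * 100 = 69.85

69.85


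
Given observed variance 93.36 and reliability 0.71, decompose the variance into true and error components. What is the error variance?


var_true = rxx * var_obs = 0.71 * 93.36 = 66.2856
var_error = var_obs - var_true
var_error = 93.36 - 66.2856
var_error = 27.0744

27.0744


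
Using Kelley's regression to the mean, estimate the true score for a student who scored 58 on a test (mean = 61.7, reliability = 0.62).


T_est = rxx * X + (1 - rxx) * mean
T_est = 0.62 * 58 + 0.38 * 61.7
T_est = 35.96 + 23.446
T_est = 59.406

59.406


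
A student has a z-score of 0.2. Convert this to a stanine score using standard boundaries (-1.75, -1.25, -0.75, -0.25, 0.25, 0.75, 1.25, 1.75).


Stanine boundaries: [-1.75, -1.25, -0.75, -0.25, 0.25, 0.75, 1.25, 1.75]
z = 0.2
Check each boundary:
  z >= -1.75 -> could be stanine 2
  z >= -1.25 -> could be stanine 3
  z >= -0.75 -> could be stanine 4
  z >= -0.25 -> could be stanine 5
  z < 0.25
  z < 0.75
  z < 1.25
  z < 1.75
Highest qualifying boundary gives stanine = 5

5


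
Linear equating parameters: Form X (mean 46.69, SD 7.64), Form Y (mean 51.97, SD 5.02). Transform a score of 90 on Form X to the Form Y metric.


slope = SD_Y / SD_X = 5.02 / 7.64 ~ 0.6571
intercept = mean_Y - slope * mean_X = 51.97 - (5.02 / 7.64) * 46.69 ~ 21.2915
Y = slope * X + intercept. To avoid rounding drift from the rounded slope/intercept, evaluate the equivalent form Y = mean_Y + SD_Y * (X - mean_X) / SD_X at full precision:
Y = 51.97 + 5.02 * (90 - 46.69) / 7.64
Y = 51.97 + 5.02 * 43.31 / 7.64
Y = 51.97 + 217.4162 / 7.64
Y = 51.97 + 28.4576
Y = 80.4276

80.4276


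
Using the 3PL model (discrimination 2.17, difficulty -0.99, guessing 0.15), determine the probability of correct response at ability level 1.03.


logit = 2.17*(1.03 - -0.99) = 4.3834
P* = 1/(1 + exp(-4.3834)) = 0.9877
P = 0.15 + (1 - 0.15) * 0.9877
P = 0.9895

0.9895


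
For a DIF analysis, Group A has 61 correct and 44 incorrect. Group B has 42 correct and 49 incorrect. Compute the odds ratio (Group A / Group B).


Odds_A = 61/44 = 1.3864
Odds_B = 42/49 = 0.8571
OR = Odds_A / Odds_B = 1.3864 / 0.8571
Exactly, OR = (61 * 49) / (44 * 42) = 2989 / 1848
OR = 1.6174

1.6174


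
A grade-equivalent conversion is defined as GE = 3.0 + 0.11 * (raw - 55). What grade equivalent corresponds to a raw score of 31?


raw - median = 31 - 55 = -24
slope * diff = 0.11 * -24 = -2.64
GE = 3.0 + -2.64
GE = 0.36

0.36


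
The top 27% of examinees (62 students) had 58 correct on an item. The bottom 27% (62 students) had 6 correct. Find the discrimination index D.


p_upper = 58/62 = 0.9355
p_lower = 6/62 = 0.0968
D = 0.9355 - 0.0968 = 0.8387

0.8387


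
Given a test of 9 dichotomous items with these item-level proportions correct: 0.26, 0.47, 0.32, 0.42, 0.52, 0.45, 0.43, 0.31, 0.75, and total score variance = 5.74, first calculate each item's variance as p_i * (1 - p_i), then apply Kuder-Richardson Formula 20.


For each item, compute p_i * q_i:
  Item 1: 0.26 * 0.74 = 0.1924
  Item 2: 0.47 * 0.53 = 0.2491
  Item 3: 0.32 * 0.68 = 0.2176
  Item 4: 0.42 * 0.58 = 0.2436
  Item 5: 0.52 * 0.48 = 0.2496
  Item 6: 0.45 * 0.55 = 0.2475
  Item 7: 0.43 * 0.57 = 0.2451
  Item 8: 0.31 * 0.69 = 0.2139
  Item 9: 0.75 * 0.25 = 0.1875
Sum(p_i * q_i) = 0.1924 + 0.2491 + 0.2176 + 0.2436 + 0.2496 + 0.2475 + 0.2451 + 0.2139 + 0.1875 = 2.0463
KR-20 = (k/(k-1)) * (1 - Sum(p_i*q_i) / Var_total)
= (9/8) * (1 - 2.0463/5.74)
= 1.125 * 0.6435
KR-20 = 0.7239

0.7239


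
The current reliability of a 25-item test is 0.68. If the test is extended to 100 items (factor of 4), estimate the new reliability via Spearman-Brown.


r_new = (n * rxx) / (1 + (n-1) * rxx)
r_new = (4 * 0.68) / (1 + 3 * 0.68)
r_new = 2.72 / 3.04
r_new = 0.8947

0.8947


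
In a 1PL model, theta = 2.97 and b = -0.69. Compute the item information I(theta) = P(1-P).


P = 1/(1+exp(-(2.97--0.69))) = 0.9749
I = P*(1-P) = 0.9749 * 0.0251
I = 0.0245

0.0245


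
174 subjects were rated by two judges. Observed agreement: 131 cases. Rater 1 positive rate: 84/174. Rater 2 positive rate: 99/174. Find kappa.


P_o = 131/174 = 0.752874
P_e = (84*99 + 90*75) / 30276 = 0.497622
kappa = (P_o - P_e) / (1 - P_e)
kappa = (0.752874 - 0.497622) / (1 - 0.497622)
kappa = 0.5081

0.5081


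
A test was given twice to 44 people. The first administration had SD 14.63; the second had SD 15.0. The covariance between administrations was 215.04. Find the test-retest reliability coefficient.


r = cov(X,Y) / (SD_X * SD_Y)
r = 215.04 / (14.63 * 15.0)
r = 215.04 / 219.45
r = 0.9799

0.9799


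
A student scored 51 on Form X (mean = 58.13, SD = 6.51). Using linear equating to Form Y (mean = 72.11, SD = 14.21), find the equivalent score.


slope = SD_Y / SD_X = 14.21 / 6.51 ~ 2.1828
intercept = mean_Y - slope * mean_X = 72.11 - (14.21 / 6.51) * 58.13 ~ -54.7759
Y = slope * X + intercept. To avoid rounding drift from the rounded slope/intercept, evaluate the equivalent form Y = mean_Y + SD_Y * (X - mean_X) / SD_X at full precision:
Y = 72.11 + 14.21 * (51 - 58.13) / 6.51
Y = 72.11 - 14.21 * 7.13 / 6.51
Y = 72.11 - 101.3173 / 6.51
Y = 72.11 - 15.5633
Y = 56.5467

56.5467


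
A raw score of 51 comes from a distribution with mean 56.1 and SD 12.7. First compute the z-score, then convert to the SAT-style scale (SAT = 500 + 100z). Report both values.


z = (X - mean) / SD = (51 - 56.1) / 12.7
z = -5.1 / 12.7
z = -0.4016
SAT-scale = SAT = 500 + 100z
Carry z at full precision (z = -5.1 / 12.7) into the conversion:
SAT-scale = 500 + 100 * (-5.1 / 12.7) = 500 + -510 / 12.7
SAT-scale = 500 + -40.1575
SAT-scale = 459.8425

459.8425


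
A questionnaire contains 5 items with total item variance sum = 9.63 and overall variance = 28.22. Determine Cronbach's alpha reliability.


alpha = (k/(k-1)) * (1 - sum(si^2)/s_total^2)
= (5/4) * (1 - 9.63/28.22)
alpha = 0.8234

0.8234


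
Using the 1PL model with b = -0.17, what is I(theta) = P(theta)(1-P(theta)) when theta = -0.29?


P = 1/(1+exp(-(-0.29--0.17))) = 0.47
I = P*(1-P) = 0.47 * 0.53
I = 0.2491

0.2491


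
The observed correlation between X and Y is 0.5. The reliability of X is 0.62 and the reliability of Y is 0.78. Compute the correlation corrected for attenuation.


r_corrected = rxy / sqrt(rxx * ryy)
= 0.5 / sqrt(0.62 * 0.78)
= 0.5 / sqrt(0.4836)
= 0.5 / 0.695414
r_corrected = 0.719

0.719


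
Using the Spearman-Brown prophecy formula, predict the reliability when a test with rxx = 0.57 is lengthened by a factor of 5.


r_new = (n * rxx) / (1 + (n-1) * rxx)
r_new = (5 * 0.57) / (1 + 4 * 0.57)
r_new = 2.85 / 3.28
r_new = 0.8689

0.8689


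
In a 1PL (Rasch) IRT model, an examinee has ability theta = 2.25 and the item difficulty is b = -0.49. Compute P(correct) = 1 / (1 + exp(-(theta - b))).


theta - b = 2.25 - -0.49 = 2.74
exp(-(theta - b)) = exp(-2.74) = 0.0646
P = 1 / (1 + 0.0646)
P = 0.9393

0.9393


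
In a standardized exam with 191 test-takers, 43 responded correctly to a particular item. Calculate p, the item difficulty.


Item difficulty p = number correct / total examinees
p = 43 / 191
p = 0.2251

0.2251


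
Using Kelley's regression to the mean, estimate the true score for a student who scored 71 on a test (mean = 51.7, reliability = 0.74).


T_est = rxx * X + (1 - rxx) * mean
T_est = 0.74 * 71 + 0.26 * 51.7
T_est = 52.54 + 13.442
T_est = 65.982

65.982


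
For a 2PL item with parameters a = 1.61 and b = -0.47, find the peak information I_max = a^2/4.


For 2PL, max info at theta = b = -0.47
I_max = a^2 / 4 = 1.61^2 / 4
= 2.5921 / 4
I_max = 0.648

0.648


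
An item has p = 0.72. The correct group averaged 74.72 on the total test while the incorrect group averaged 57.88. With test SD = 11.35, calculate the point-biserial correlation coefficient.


q = 1 - p = 0.28
rpb = ((M1 - M0) / SD) * sqrt(p * q)
rpb = ((74.72 - 57.88) / 11.35) * sqrt(0.72 * 0.28)
rpb = 0.6662

0.6662


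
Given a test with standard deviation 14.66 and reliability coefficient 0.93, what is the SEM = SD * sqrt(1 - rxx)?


SEM = SD * sqrt(1 - rxx)
SEM = 14.66 * sqrt(1 - 0.93)
SEM = 14.66 * sqrt(0.07) = 14.66 * 0.264575
SEM = 3.8787

3.8787
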